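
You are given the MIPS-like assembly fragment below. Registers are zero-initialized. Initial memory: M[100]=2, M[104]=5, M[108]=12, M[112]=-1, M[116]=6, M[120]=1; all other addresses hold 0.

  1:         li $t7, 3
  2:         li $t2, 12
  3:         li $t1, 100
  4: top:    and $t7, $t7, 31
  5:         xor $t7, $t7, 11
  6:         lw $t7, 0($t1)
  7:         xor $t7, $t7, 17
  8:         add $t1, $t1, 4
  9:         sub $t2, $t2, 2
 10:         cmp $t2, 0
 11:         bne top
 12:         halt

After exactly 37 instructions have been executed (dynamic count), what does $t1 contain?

116

after li $t7, 3: $t7=3
after li $t2, 12: $t2=12
after li $t1, 100: $t1=100
after and $t7, $t7, 31: $t7=3&31=3
after xor $t7, $t7, 11: $t7=3^11=8
after lw $t7, 0($t1): $t7=M[100]=2
after xor $t7, $t7, 17: $t7=2^17=19
after add $t1, $t1, 4: $t1=100+4=104
after sub $t2, $t2, 2: $t2=12-2=10
cmp $t2, 0  (cmp 10,0)
bne top: taken
after and $t7, $t7, 31: $t7=19&31=19
after xor $t7, $t7, 11: $t7=19^11=24
after lw $t7, 0($t1): $t7=M[104]=5
after xor $t7, $t7, 17: $t7=5^17=20
after add $t1, $t1, 4: $t1=104+4=108
after sub $t2, $t2, 2: $t2=10-2=8
cmp $t2, 0  (cmp 8,0)
bne top: taken
after and $t7, $t7, 31: $t7=20&31=20
after xor $t7, $t7, 11: $t7=20^11=31
after lw $t7, 0($t1): $t7=M[108]=12
after xor $t7, $t7, 17: $t7=12^17=29
after add $t1, $t1, 4: $t1=108+4=112
after sub $t2, $t2, 2: $t2=8-2=6
cmp $t2, 0  (cmp 6,0)
bne top: taken
after and $t7, $t7, 31: $t7=29&31=29
after xor $t7, $t7, 11: $t7=29^11=22
after lw $t7, 0($t1): $t7=M[112]=-1
after xor $t7, $t7, 17: $t7=(-1)^17=-18
after add $t1, $t1, 4: $t1=112+4=116
after sub $t2, $t2, 2: $t2=6-2=4
cmp $t2, 0  (cmp 4,0)
bne top: taken
after and $t7, $t7, 31: $t7=(-18)&31=14
after xor $t7, $t7, 11: $t7=14^11=5
After step 37: $t1 = 116.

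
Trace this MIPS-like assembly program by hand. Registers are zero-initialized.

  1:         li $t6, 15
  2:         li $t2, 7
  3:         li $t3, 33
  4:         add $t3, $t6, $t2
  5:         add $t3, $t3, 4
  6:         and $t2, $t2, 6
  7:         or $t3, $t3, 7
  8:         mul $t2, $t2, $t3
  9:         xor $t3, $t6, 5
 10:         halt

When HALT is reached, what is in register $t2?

li $t6, 15 → $t6=15
li $t2, 7 → $t2=7
li $t3, 33 → $t3=33
add $t3, $t6, $t2 → $t3=15+7=22
add $t3, $t3, 4 → $t3=22+4=26
and $t2, $t2, 6 → $t2=7&6=6
or $t3, $t3, 7 → $t3=26|7=31
mul $t2, $t2, $t3 → $t2=6*31=186
xor $t3, $t6, 5 → $t3=15^5=10
halt.

186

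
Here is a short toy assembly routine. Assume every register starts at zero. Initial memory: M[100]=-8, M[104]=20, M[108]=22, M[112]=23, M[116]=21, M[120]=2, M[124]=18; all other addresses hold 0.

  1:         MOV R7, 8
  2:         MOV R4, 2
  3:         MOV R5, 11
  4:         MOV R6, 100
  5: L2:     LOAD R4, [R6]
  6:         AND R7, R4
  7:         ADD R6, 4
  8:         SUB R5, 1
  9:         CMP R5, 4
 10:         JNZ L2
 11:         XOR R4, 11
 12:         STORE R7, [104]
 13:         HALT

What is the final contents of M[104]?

after MOV R7, 8: R7=8
after MOV R4, 2: R4=2
after MOV R5, 11: R5=11
after MOV R6, 100: R6=100
after LOAD R4, [R6]: R4=M[100]=-8
after AND R7, R4: R7=8&(-8)=8
after ADD R6, 4: R6=100+4=104
after SUB R5, 1: R5=11-1=10
CMP R5, 4  (cmp 10,4)
JNZ L2: taken
after LOAD R4, [R6]: R4=M[104]=20
after AND R7, R4: R7=8&20=0
after ADD R6, 4: R6=104+4=108
after SUB R5, 1: R5=10-1=9
CMP R5, 4  (cmp 9,4)
JNZ L2: taken
after LOAD R4, [R6]: R4=M[108]=22
after AND R7, R4: R7=0&22=0
after ADD R6, 4: R6=108+4=112
after SUB R5, 1: R5=9-1=8
CMP R5, 4  (cmp 8,4)
JNZ L2: taken
after LOAD R4, [R6]: R4=M[112]=23
after AND R7, R4: R7=0&23=0
after ADD R6, 4: R6=112+4=116
after SUB R5, 1: R5=8-1=7
CMP R5, 4  (cmp 7,4)
JNZ L2: taken
after LOAD R4, [R6]: R4=M[116]=21
after AND R7, R4: R7=0&21=0
after ADD R6, 4: R6=116+4=120
after SUB R5, 1: R5=7-1=6
CMP R5, 4  (cmp 6,4)
JNZ L2: taken
after LOAD R4, [R6]: R4=M[120]=2
after AND R7, R4: R7=0&2=0
after ADD R6, 4: R6=120+4=124
after SUB R5, 1: R5=6-1=5
CMP R5, 4  (cmp 5,4)
JNZ L2: taken
after LOAD R4, [R6]: R4=M[124]=18
after AND R7, R4: R7=0&18=0
after ADD R6, 4: R6=124+4=128
after SUB R5, 1: R5=5-1=4
CMP R5, 4  (cmp 4,4)
JNZ L2: not taken
after XOR R4, 11: R4=18^11=25
STORE R7, [104] → M[104]=0
halt.

0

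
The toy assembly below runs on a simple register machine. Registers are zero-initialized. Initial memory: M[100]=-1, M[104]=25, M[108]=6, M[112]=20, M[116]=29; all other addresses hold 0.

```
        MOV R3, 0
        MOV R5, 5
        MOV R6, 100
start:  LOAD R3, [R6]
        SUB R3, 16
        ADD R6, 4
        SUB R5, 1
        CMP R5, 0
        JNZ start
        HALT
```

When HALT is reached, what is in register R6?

after MOV R3, 0: R3=0
after MOV R5, 5: R5=5
after MOV R6, 100: R6=100
after LOAD R3, [R6]: R3=M[100]=-1
after SUB R3, 16: R3=(-1)-16=-17
after ADD R6, 4: R6=100+4=104
after SUB R5, 1: R5=5-1=4
CMP R5, 0  (cmp 4,0)
JNZ start: taken
after LOAD R3, [R6]: R3=M[104]=25
after SUB R3, 16: R3=25-16=9
after ADD R6, 4: R6=104+4=108
after SUB R5, 1: R5=4-1=3
CMP R5, 0  (cmp 3,0)
JNZ start: taken
after LOAD R3, [R6]: R3=M[108]=6
after SUB R3, 16: R3=6-16=-10
after ADD R6, 4: R6=108+4=112
after SUB R5, 1: R5=3-1=2
CMP R5, 0  (cmp 2,0)
JNZ start: taken
after LOAD R3, [R6]: R3=M[112]=20
after SUB R3, 16: R3=20-16=4
after ADD R6, 4: R6=112+4=116
after SUB R5, 1: R5=2-1=1
CMP R5, 0  (cmp 1,0)
JNZ start: taken
after LOAD R3, [R6]: R3=M[116]=29
after SUB R3, 16: R3=29-16=13
after ADD R6, 4: R6=116+4=120
after SUB R5, 1: R5=1-1=0
CMP R5, 0  (cmp 0,0)
JNZ start: not taken
halt.

120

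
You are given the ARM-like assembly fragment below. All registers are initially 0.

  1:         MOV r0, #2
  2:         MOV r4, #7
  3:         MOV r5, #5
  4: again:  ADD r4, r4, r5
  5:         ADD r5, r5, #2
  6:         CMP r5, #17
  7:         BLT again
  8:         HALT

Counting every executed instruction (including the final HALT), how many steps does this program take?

28

MOV r0, #2 → r0=2
MOV r4, #7 → r4=7
MOV r5, #5 → r5=5
ADD r4, r4, r5 → r4=7+5=12
ADD r5, r5, #2 → r5=5+2=7
CMP r5, #17  (cmp 7,17)
BLT again: taken
ADD r4, r4, r5 → r4=12+7=19
ADD r5, r5, #2 → r5=7+2=9
CMP r5, #17  (cmp 9,17)
BLT again: taken
ADD r4, r4, r5 → r4=19+9=28
ADD r5, r5, #2 → r5=9+2=11
CMP r5, #17  (cmp 11,17)
BLT again: taken
ADD r4, r4, r5 → r4=28+11=39
ADD r5, r5, #2 → r5=11+2=13
CMP r5, #17  (cmp 13,17)
BLT again: taken
ADD r4, r4, r5 → r4=39+13=52
ADD r5, r5, #2 → r5=13+2=15
CMP r5, #17  (cmp 15,17)
BLT again: taken
ADD r4, r4, r5 → r4=52+15=67
ADD r5, r5, #2 → r5=15+2=17
CMP r5, #17  (cmp 17,17)
BLT again: not taken
halt.
Total executed instructions: 28.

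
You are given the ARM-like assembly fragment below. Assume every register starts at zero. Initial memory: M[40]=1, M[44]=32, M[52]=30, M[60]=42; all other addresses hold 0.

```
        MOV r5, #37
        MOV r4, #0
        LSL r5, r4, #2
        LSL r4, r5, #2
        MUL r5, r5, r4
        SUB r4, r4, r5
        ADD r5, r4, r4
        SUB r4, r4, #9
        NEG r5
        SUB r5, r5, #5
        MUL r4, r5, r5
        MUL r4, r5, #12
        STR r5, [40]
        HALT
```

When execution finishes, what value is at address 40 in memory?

MOV r5, #37 → r5=37
MOV r4, #0 → r4=0
LSL r5, r4, #2 → r5=0<<2=0
LSL r4, r5, #2 → r4=0<<2=0
MUL r5, r5, r4 → r5=0*0=0
SUB r4, r4, r5 → r4=0-0=0
ADD r5, r4, r4 → r5=0+0=0
SUB r4, r4, #9 → r4=0-9=-9
NEG r5 → r5=-(0)=0
SUB r5, r5, #5 → r5=0-5=-5
MUL r4, r5, r5 → r4=(-5)*(-5)=25
MUL r4, r5, #12 → r4=(-5)*12=-60
STR r5, [40] → M[40]=-5
halt.

-5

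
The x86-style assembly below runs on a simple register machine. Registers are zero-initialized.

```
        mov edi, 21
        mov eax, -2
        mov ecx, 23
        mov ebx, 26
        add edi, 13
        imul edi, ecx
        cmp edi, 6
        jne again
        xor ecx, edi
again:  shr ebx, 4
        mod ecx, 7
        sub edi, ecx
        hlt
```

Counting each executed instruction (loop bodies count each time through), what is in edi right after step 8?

782

edi=21
eax=-2
ecx=23
ebx=26
edi=21+13=34
edi=34*23=782
cmp edi, 6  (cmp 782,6)
jne again: taken
After step 8: edi = 782.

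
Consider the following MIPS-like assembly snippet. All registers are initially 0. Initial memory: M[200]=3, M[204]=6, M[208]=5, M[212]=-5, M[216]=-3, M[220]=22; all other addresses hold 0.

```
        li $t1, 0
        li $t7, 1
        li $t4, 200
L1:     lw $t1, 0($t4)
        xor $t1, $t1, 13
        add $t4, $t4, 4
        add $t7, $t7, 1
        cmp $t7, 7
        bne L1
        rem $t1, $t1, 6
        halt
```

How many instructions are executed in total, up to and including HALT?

41

after li $t1, 0: $t1=0
after li $t7, 1: $t7=1
after li $t4, 200: $t4=200
after lw $t1, 0($t4): $t1=M[200]=3
after xor $t1, $t1, 13: $t1=3^13=14
after add $t4, $t4, 4: $t4=200+4=204
after add $t7, $t7, 1: $t7=1+1=2
cmp $t7, 7  (cmp 2,7)
bne L1: taken
after lw $t1, 0($t4): $t1=M[204]=6
after xor $t1, $t1, 13: $t1=6^13=11
after add $t4, $t4, 4: $t4=204+4=208
after add $t7, $t7, 1: $t7=2+1=3
cmp $t7, 7  (cmp 3,7)
bne L1: taken
after lw $t1, 0($t4): $t1=M[208]=5
after xor $t1, $t1, 13: $t1=5^13=8
after add $t4, $t4, 4: $t4=208+4=212
after add $t7, $t7, 1: $t7=3+1=4
cmp $t7, 7  (cmp 4,7)
bne L1: taken
after lw $t1, 0($t4): $t1=M[212]=-5
after xor $t1, $t1, 13: $t1=(-5)^13=-10
after add $t4, $t4, 4: $t4=212+4=216
after add $t7, $t7, 1: $t7=4+1=5
cmp $t7, 7  (cmp 5,7)
bne L1: taken
after lw $t1, 0($t4): $t1=M[216]=-3
after xor $t1, $t1, 13: $t1=(-3)^13=-16
after add $t4, $t4, 4: $t4=216+4=220
after add $t7, $t7, 1: $t7=5+1=6
cmp $t7, 7  (cmp 6,7)
bne L1: taken
after lw $t1, 0($t4): $t1=M[220]=22
after xor $t1, $t1, 13: $t1=22^13=27
after add $t4, $t4, 4: $t4=220+4=224
after add $t7, $t7, 1: $t7=6+1=7
cmp $t7, 7  (cmp 7,7)
bne L1: not taken
after rem $t1, $t1, 6: $t1=27%6=3
halt.
Total executed instructions: 41.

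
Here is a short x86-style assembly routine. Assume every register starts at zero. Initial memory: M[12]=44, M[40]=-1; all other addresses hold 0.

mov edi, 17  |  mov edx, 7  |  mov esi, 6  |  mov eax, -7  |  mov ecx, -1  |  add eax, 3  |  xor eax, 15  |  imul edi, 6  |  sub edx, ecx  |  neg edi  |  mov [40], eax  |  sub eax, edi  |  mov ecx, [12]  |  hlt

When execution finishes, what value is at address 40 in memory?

after mov edi, 17: edi=17
after mov edx, 7: edx=7
after mov esi, 6: esi=6
after mov eax, -7: eax=-7
after mov ecx, -1: ecx=-1
after add eax, 3: eax=(-7)+3=-4
after xor eax, 15: eax=(-4)^15=-13
after imul edi, 6: edi=17*6=102
after sub edx, ecx: edx=7-(-1)=8
after neg edi: edi=-(102)=-102
mov [40], eax → M[40]=-13
after sub eax, edi: eax=(-13)-(-102)=89
after mov ecx, [12]: ecx=M[12]=44
halt.

-13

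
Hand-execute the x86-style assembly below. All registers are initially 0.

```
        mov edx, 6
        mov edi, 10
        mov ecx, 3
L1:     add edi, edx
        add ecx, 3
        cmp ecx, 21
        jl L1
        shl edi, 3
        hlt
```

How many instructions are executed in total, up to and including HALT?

29

mov edx, 6 → edx=6
mov edi, 10 → edi=10
mov ecx, 3 → ecx=3
add edi, edx → edi=10+6=16
add ecx, 3 → ecx=3+3=6
cmp ecx, 21  (cmp 6,21)
jl L1: taken
add edi, edx → edi=16+6=22
add ecx, 3 → ecx=6+3=9
cmp ecx, 21  (cmp 9,21)
jl L1: taken
add edi, edx → edi=22+6=28
add ecx, 3 → ecx=9+3=12
cmp ecx, 21  (cmp 12,21)
jl L1: taken
add edi, edx → edi=28+6=34
add ecx, 3 → ecx=12+3=15
cmp ecx, 21  (cmp 15,21)
jl L1: taken
add edi, edx → edi=34+6=40
add ecx, 3 → ecx=15+3=18
cmp ecx, 21  (cmp 18,21)
jl L1: taken
add edi, edx → edi=40+6=46
add ecx, 3 → ecx=18+3=21
cmp ecx, 21  (cmp 21,21)
jl L1: not taken
shl edi, 3 → edi=46<<3=368
halt.
Total executed instructions: 29.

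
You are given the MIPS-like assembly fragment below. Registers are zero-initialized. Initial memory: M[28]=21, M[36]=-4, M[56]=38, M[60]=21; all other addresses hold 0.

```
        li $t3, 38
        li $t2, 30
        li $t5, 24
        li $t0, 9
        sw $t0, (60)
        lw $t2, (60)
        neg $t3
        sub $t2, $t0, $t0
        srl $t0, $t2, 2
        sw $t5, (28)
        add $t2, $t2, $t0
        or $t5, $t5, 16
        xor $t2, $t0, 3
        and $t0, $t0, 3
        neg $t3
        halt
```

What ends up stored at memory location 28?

24

li $t3, 38 → $t3=38
li $t2, 30 → $t2=30
li $t5, 24 → $t5=24
li $t0, 9 → $t0=9
sw $t0, (60) → M[60]=9
lw $t2, (60) → $t2=M[60]=9
neg $t3 → $t3=-(38)=-38
sub $t2, $t0, $t0 → $t2=9-9=0
srl $t0, $t2, 2 → $t0=0>>2=0
sw $t5, (28) → M[28]=24
add $t2, $t2, $t0 → $t2=0+0=0
or $t5, $t5, 16 → $t5=24|16=24
xor $t2, $t0, 3 → $t2=0^3=3
and $t0, $t0, 3 → $t0=0&3=0
neg $t3 → $t3=-(-38)=38
halt.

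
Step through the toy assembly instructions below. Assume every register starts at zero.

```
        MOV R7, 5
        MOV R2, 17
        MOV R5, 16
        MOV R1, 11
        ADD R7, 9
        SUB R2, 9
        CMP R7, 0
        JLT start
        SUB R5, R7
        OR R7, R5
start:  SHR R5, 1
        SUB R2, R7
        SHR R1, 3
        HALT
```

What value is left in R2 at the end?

-6

R7=5
R2=17
R5=16
R1=11
R7=5+9=14
R2=17-9=8
CMP R7, 0  (cmp 14,0)
JLT start: not taken
R5=16-14=2
R7=14|2=14
R5=2>>1=1
R2=8-14=-6
R1=11>>3=1
halt.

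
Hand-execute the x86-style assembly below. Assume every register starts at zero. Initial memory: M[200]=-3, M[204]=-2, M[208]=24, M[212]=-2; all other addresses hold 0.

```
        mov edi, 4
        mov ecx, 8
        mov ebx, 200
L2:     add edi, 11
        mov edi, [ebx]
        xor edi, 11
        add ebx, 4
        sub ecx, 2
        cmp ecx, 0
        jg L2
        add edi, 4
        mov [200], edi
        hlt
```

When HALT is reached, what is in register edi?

-7

after mov edi, 4: edi=4
after mov ecx, 8: ecx=8
after mov ebx, 200: ebx=200
after add edi, 11: edi=4+11=15
after mov edi, [ebx]: edi=M[200]=-3
after xor edi, 11: edi=(-3)^11=-10
after add ebx, 4: ebx=200+4=204
after sub ecx, 2: ecx=8-2=6
cmp ecx, 0  (cmp 6,0)
jg L2: taken
after add edi, 11: edi=(-10)+11=1
after mov edi, [ebx]: edi=M[204]=-2
after xor edi, 11: edi=(-2)^11=-11
after add ebx, 4: ebx=204+4=208
after sub ecx, 2: ecx=6-2=4
cmp ecx, 0  (cmp 4,0)
jg L2: taken
after add edi, 11: edi=(-11)+11=0
after mov edi, [ebx]: edi=M[208]=24
after xor edi, 11: edi=24^11=19
after add ebx, 4: ebx=208+4=212
after sub ecx, 2: ecx=4-2=2
cmp ecx, 0  (cmp 2,0)
jg L2: taken
after add edi, 11: edi=19+11=30
after mov edi, [ebx]: edi=M[212]=-2
after xor edi, 11: edi=(-2)^11=-11
after add ebx, 4: ebx=212+4=216
after sub ecx, 2: ecx=2-2=0
cmp ecx, 0  (cmp 0,0)
jg L2: not taken
after add edi, 4: edi=(-11)+4=-7
mov [200], edi → M[200]=-7
halt.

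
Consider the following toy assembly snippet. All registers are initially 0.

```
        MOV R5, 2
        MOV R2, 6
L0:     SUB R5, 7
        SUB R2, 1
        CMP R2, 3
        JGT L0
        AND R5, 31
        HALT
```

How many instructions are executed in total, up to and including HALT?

16

MOV R5, 2 → R5=2
MOV R2, 6 → R2=6
SUB R5, 7 → R5=2-7=-5
SUB R2, 1 → R2=6-1=5
CMP R2, 3  (cmp 5,3)
JGT L0: taken
SUB R5, 7 → R5=(-5)-7=-12
SUB R2, 1 → R2=5-1=4
CMP R2, 3  (cmp 4,3)
JGT L0: taken
SUB R5, 7 → R5=(-12)-7=-19
SUB R2, 1 → R2=4-1=3
CMP R2, 3  (cmp 3,3)
JGT L0: not taken
AND R5, 31 → R5=(-19)&31=13
halt.
Total executed instructions: 16.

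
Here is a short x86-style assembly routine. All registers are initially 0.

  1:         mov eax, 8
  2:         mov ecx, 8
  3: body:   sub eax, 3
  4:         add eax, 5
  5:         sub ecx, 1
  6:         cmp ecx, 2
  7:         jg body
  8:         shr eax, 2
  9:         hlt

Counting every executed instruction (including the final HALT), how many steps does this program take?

34

after mov eax, 8: eax=8
after mov ecx, 8: ecx=8
after sub eax, 3: eax=8-3=5
after add eax, 5: eax=5+5=10
after sub ecx, 1: ecx=8-1=7
cmp ecx, 2  (cmp 7,2)
jg body: taken
after sub eax, 3: eax=10-3=7
after add eax, 5: eax=7+5=12
after sub ecx, 1: ecx=7-1=6
cmp ecx, 2  (cmp 6,2)
jg body: taken
after sub eax, 3: eax=12-3=9
after add eax, 5: eax=9+5=14
after sub ecx, 1: ecx=6-1=5
cmp ecx, 2  (cmp 5,2)
jg body: taken
after sub eax, 3: eax=14-3=11
after add eax, 5: eax=11+5=16
after sub ecx, 1: ecx=5-1=4
cmp ecx, 2  (cmp 4,2)
jg body: taken
after sub eax, 3: eax=16-3=13
after add eax, 5: eax=13+5=18
after sub ecx, 1: ecx=4-1=3
cmp ecx, 2  (cmp 3,2)
jg body: taken
after sub eax, 3: eax=18-3=15
after add eax, 5: eax=15+5=20
after sub ecx, 1: ecx=3-1=2
cmp ecx, 2  (cmp 2,2)
jg body: not taken
after shr eax, 2: eax=20>>2=5
halt.
Total executed instructions: 34.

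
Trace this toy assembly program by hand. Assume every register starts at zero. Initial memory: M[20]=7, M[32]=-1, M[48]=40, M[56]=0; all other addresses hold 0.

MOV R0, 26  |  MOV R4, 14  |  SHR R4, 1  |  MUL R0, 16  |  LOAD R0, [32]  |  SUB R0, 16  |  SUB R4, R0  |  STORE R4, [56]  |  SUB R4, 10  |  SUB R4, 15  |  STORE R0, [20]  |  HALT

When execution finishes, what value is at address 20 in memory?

-17

MOV R0, 26 → R0=26
MOV R4, 14 → R4=14
SHR R4, 1 → R4=14>>1=7
MUL R0, 16 → R0=26*16=416
LOAD R0, [32] → R0=M[32]=-1
SUB R0, 16 → R0=(-1)-16=-17
SUB R4, R0 → R4=7-(-17)=24
STORE R4, [56] → M[56]=24
SUB R4, 10 → R4=24-10=14
SUB R4, 15 → R4=14-15=-1
STORE R0, [20] → M[20]=-17
halt.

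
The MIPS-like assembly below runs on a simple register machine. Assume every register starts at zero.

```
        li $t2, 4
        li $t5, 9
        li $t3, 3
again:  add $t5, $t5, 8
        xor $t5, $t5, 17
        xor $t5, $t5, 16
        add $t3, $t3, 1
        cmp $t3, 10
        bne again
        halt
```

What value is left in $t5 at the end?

64

after li $t2, 4: $t2=4
after li $t5, 9: $t5=9
after li $t3, 3: $t3=3
after add $t5, $t5, 8: $t5=9+8=17
after xor $t5, $t5, 17: $t5=17^17=0
after xor $t5, $t5, 16: $t5=0^16=16
after add $t3, $t3, 1: $t3=3+1=4
cmp $t3, 10  (cmp 4,10)
bne again: taken
after add $t5, $t5, 8: $t5=16+8=24
after xor $t5, $t5, 17: $t5=24^17=9
after xor $t5, $t5, 16: $t5=9^16=25
after add $t3, $t3, 1: $t3=4+1=5
cmp $t3, 10  (cmp 5,10)
bne again: taken
after add $t5, $t5, 8: $t5=25+8=33
after xor $t5, $t5, 17: $t5=33^17=48
after xor $t5, $t5, 16: $t5=48^16=32
after add $t3, $t3, 1: $t3=5+1=6
cmp $t3, 10  (cmp 6,10)
bne again: taken
after add $t5, $t5, 8: $t5=32+8=40
after xor $t5, $t5, 17: $t5=40^17=57
after xor $t5, $t5, 16: $t5=57^16=41
after add $t3, $t3, 1: $t3=6+1=7
cmp $t3, 10  (cmp 7,10)
bne again: taken
after add $t5, $t5, 8: $t5=41+8=49
after xor $t5, $t5, 17: $t5=49^17=32
after xor $t5, $t5, 16: $t5=32^16=48
after add $t3, $t3, 1: $t3=7+1=8
cmp $t3, 10  (cmp 8,10)
bne again: taken
after add $t5, $t5, 8: $t5=48+8=56
after xor $t5, $t5, 17: $t5=56^17=41
after xor $t5, $t5, 16: $t5=41^16=57
after add $t3, $t3, 1: $t3=8+1=9
cmp $t3, 10  (cmp 9,10)
bne again: taken
after add $t5, $t5, 8: $t5=57+8=65
after xor $t5, $t5, 17: $t5=65^17=80
after xor $t5, $t5, 16: $t5=80^16=64
after add $t3, $t3, 1: $t3=9+1=10
cmp $t3, 10  (cmp 10,10)
bne again: not taken
halt.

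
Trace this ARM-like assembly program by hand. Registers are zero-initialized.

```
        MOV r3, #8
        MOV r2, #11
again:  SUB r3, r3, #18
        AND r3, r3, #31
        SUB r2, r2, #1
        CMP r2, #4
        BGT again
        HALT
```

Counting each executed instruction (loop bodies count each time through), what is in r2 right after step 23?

7

after MOV r3, #8: r3=8
after MOV r2, #11: r2=11
after SUB r3, r3, #18: r3=8-18=-10
after AND r3, r3, #31: r3=(-10)&31=22
after SUB r2, r2, #1: r2=11-1=10
CMP r2, #4  (cmp 10,4)
BGT again: taken
after SUB r3, r3, #18: r3=22-18=4
after AND r3, r3, #31: r3=4&31=4
after SUB r2, r2, #1: r2=10-1=9
CMP r2, #4  (cmp 9,4)
BGT again: taken
after SUB r3, r3, #18: r3=4-18=-14
after AND r3, r3, #31: r3=(-14)&31=18
after SUB r2, r2, #1: r2=9-1=8
CMP r2, #4  (cmp 8,4)
BGT again: taken
after SUB r3, r3, #18: r3=18-18=0
after AND r3, r3, #31: r3=0&31=0
after SUB r2, r2, #1: r2=8-1=7
CMP r2, #4  (cmp 7,4)
BGT again: taken
after SUB r3, r3, #18: r3=0-18=-18
After step 23: r2 = 7.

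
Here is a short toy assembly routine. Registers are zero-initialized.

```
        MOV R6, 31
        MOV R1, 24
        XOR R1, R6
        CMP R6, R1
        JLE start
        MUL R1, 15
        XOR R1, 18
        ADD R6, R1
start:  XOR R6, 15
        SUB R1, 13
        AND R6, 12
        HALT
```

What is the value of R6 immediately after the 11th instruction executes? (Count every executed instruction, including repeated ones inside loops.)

R6=31
R1=24
R1=24^31=7
CMP R6, R1  (cmp 31,7)
JLE start: not taken
R1=7*15=105
R1=105^18=123
R6=31+123=154
R6=154^15=149
R1=123-13=110
R6=149&12=4
After step 11: R6 = 4.

4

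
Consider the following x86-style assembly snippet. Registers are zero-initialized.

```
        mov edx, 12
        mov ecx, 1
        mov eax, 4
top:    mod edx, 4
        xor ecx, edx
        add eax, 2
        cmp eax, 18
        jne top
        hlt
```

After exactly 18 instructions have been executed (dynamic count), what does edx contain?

after mov edx, 12: edx=12
after mov ecx, 1: ecx=1
after mov eax, 4: eax=4
after mod edx, 4: edx=12%4=0
after xor ecx, edx: ecx=1^0=1
after add eax, 2: eax=4+2=6
cmp eax, 18  (cmp 6,18)
jne top: taken
after mod edx, 4: edx=0%4=0
after xor ecx, edx: ecx=1^0=1
after add eax, 2: eax=6+2=8
cmp eax, 18  (cmp 8,18)
jne top: taken
after mod edx, 4: edx=0%4=0
after xor ecx, edx: ecx=1^0=1
after add eax, 2: eax=8+2=10
cmp eax, 18  (cmp 10,18)
jne top: taken
After step 18: edx = 0.

0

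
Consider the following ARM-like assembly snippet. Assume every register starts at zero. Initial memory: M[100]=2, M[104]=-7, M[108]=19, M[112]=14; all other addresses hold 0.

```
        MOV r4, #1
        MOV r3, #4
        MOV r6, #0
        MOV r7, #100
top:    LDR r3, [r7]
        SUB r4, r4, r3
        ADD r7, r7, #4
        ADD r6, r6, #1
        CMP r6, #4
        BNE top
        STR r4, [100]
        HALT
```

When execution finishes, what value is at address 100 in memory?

MOV r4, #1 → r4=1
MOV r3, #4 → r3=4
MOV r6, #0 → r6=0
MOV r7, #100 → r7=100
LDR r3, [r7] → r3=M[100]=2
SUB r4, r4, r3 → r4=1-2=-1
ADD r7, r7, #4 → r7=100+4=104
ADD r6, r6, #1 → r6=0+1=1
CMP r6, #4  (cmp 1,4)
BNE top: taken
LDR r3, [r7] → r3=M[104]=-7
SUB r4, r4, r3 → r4=(-1)-(-7)=6
ADD r7, r7, #4 → r7=104+4=108
ADD r6, r6, #1 → r6=1+1=2
CMP r6, #4  (cmp 2,4)
BNE top: taken
LDR r3, [r7] → r3=M[108]=19
SUB r4, r4, r3 → r4=6-19=-13
ADD r7, r7, #4 → r7=108+4=112
ADD r6, r6, #1 → r6=2+1=3
CMP r6, #4  (cmp 3,4)
BNE top: taken
LDR r3, [r7] → r3=M[112]=14
SUB r4, r4, r3 → r4=(-13)-14=-27
ADD r7, r7, #4 → r7=112+4=116
ADD r6, r6, #1 → r6=3+1=4
CMP r6, #4  (cmp 4,4)
BNE top: not taken
STR r4, [100] → M[100]=-27
halt.

-27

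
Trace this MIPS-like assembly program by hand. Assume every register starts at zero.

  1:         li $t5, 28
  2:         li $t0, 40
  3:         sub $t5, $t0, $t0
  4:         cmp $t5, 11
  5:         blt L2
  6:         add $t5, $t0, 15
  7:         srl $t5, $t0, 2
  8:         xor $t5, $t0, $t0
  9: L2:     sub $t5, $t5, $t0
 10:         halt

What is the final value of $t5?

after li $t5, 28: $t5=28
after li $t0, 40: $t0=40
after sub $t5, $t0, $t0: $t5=40-40=0
cmp $t5, 11  (cmp 0,11)
blt L2: taken
after sub $t5, $t5, $t0: $t5=0-40=-40
halt.

-40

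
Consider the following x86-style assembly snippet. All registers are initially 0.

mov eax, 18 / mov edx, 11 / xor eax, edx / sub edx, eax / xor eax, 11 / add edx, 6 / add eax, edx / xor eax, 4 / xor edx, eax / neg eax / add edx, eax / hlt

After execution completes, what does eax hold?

after mov eax, 18: eax=18
after mov edx, 11: edx=11
after xor eax, edx: eax=18^11=25
after sub edx, eax: edx=11-25=-14
after xor eax, 11: eax=25^11=18
after add edx, 6: edx=(-14)+6=-8
after add eax, edx: eax=18+(-8)=10
after xor eax, 4: eax=10^4=14
after xor edx, eax: edx=(-8)^14=-10
after neg eax: eax=-(14)=-14
after add edx, eax: edx=(-10)+(-14)=-24
halt.

-14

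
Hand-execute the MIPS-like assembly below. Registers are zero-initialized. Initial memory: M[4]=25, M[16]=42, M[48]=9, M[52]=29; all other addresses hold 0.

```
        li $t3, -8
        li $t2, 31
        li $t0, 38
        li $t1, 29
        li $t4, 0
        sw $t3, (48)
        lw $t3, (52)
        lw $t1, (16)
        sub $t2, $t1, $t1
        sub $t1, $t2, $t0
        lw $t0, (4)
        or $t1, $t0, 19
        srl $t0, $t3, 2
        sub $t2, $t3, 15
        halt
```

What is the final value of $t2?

$t3=-8
$t2=31
$t0=38
$t1=29
$t4=0
sw $t3, (48) → M[48]=-8
$t3=M[52]=29
$t1=M[16]=42
$t2=42-42=0
$t1=0-38=-38
$t0=M[4]=25
$t1=25|19=27
$t0=29>>2=7
$t2=29-15=14
halt.

14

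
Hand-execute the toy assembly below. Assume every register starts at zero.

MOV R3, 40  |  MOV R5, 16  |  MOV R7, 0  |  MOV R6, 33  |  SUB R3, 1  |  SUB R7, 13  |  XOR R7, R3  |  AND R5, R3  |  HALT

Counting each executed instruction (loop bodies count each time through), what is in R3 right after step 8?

MOV R3, 40 → R3=40
MOV R5, 16 → R5=16
MOV R7, 0 → R7=0
MOV R6, 33 → R6=33
SUB R3, 1 → R3=40-1=39
SUB R7, 13 → R7=0-13=-13
XOR R7, R3 → R7=(-13)^39=-44
AND R5, R3 → R5=16&39=0
After step 8: R3 = 39.

39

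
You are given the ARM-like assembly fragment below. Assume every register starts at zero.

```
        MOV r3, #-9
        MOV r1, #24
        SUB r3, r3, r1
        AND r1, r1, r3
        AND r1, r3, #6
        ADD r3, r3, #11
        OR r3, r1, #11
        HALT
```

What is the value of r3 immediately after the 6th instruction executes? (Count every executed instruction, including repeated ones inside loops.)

-22

MOV r3, #-9 → r3=-9
MOV r1, #24 → r1=24
SUB r3, r3, r1 → r3=(-9)-24=-33
AND r1, r1, r3 → r1=24&(-33)=24
AND r1, r3, #6 → r1=(-33)&6=6
ADD r3, r3, #11 → r3=(-33)+11=-22
After step 6: r3 = -22.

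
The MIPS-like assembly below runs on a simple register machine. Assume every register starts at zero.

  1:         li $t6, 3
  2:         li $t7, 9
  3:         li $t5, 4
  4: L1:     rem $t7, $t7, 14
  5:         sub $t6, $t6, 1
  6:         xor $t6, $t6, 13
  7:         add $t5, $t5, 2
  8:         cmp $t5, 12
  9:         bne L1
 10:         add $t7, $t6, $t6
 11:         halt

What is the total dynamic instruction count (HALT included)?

29

$t6=3
$t7=9
$t5=4
$t7=9%14=9
$t6=3-1=2
$t6=2^13=15
$t5=4+2=6
cmp $t5, 12  (cmp 6,12)
bne L1: taken
$t7=9%14=9
$t6=15-1=14
$t6=14^13=3
$t5=6+2=8
cmp $t5, 12  (cmp 8,12)
bne L1: taken
$t7=9%14=9
$t6=3-1=2
$t6=2^13=15
$t5=8+2=10
cmp $t5, 12  (cmp 10,12)
bne L1: taken
$t7=9%14=9
$t6=15-1=14
$t6=14^13=3
$t5=10+2=12
cmp $t5, 12  (cmp 12,12)
bne L1: not taken
$t7=3+3=6
halt.
Total executed instructions: 29.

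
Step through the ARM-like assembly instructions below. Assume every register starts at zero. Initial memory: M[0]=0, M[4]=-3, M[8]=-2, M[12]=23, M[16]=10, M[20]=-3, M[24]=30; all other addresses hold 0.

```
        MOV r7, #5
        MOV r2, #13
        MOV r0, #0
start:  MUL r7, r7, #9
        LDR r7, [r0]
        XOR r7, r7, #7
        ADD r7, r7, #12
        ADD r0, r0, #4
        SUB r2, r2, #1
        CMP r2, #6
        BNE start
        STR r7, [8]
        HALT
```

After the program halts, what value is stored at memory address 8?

37

MOV r7, #5 → r7=5
MOV r2, #13 → r2=13
MOV r0, #0 → r0=0
MUL r7, r7, #9 → r7=5*9=45
LDR r7, [r0] → r7=M[0]=0
XOR r7, r7, #7 → r7=0^7=7
ADD r7, r7, #12 → r7=7+12=19
ADD r0, r0, #4 → r0=0+4=4
SUB r2, r2, #1 → r2=13-1=12
CMP r2, #6  (cmp 12,6)
BNE start: taken
MUL r7, r7, #9 → r7=19*9=171
LDR r7, [r0] → r7=M[4]=-3
XOR r7, r7, #7 → r7=(-3)^7=-6
ADD r7, r7, #12 → r7=(-6)+12=6
ADD r0, r0, #4 → r0=4+4=8
SUB r2, r2, #1 → r2=12-1=11
CMP r2, #6  (cmp 11,6)
BNE start: taken
MUL r7, r7, #9 → r7=6*9=54
LDR r7, [r0] → r7=M[8]=-2
XOR r7, r7, #7 → r7=(-2)^7=-7
ADD r7, r7, #12 → r7=(-7)+12=5
ADD r0, r0, #4 → r0=8+4=12
SUB r2, r2, #1 → r2=11-1=10
CMP r2, #6  (cmp 10,6)
BNE start: taken
MUL r7, r7, #9 → r7=5*9=45
LDR r7, [r0] → r7=M[12]=23
XOR r7, r7, #7 → r7=23^7=16
ADD r7, r7, #12 → r7=16+12=28
ADD r0, r0, #4 → r0=12+4=16
SUB r2, r2, #1 → r2=10-1=9
CMP r2, #6  (cmp 9,6)
BNE start: taken
MUL r7, r7, #9 → r7=28*9=252
LDR r7, [r0] → r7=M[16]=10
XOR r7, r7, #7 → r7=10^7=13
ADD r7, r7, #12 → r7=13+12=25
ADD r0, r0, #4 → r0=16+4=20
SUB r2, r2, #1 → r2=9-1=8
CMP r2, #6  (cmp 8,6)
BNE start: taken
MUL r7, r7, #9 → r7=25*9=225
LDR r7, [r0] → r7=M[20]=-3
XOR r7, r7, #7 → r7=(-3)^7=-6
ADD r7, r7, #12 → r7=(-6)+12=6
ADD r0, r0, #4 → r0=20+4=24
SUB r2, r2, #1 → r2=8-1=7
CMP r2, #6  (cmp 7,6)
BNE start: taken
MUL r7, r7, #9 → r7=6*9=54
LDR r7, [r0] → r7=M[24]=30
XOR r7, r7, #7 → r7=30^7=25
ADD r7, r7, #12 → r7=25+12=37
ADD r0, r0, #4 → r0=24+4=28
SUB r2, r2, #1 → r2=7-1=6
CMP r2, #6  (cmp 6,6)
BNE start: not taken
STR r7, [8] → M[8]=37
halt.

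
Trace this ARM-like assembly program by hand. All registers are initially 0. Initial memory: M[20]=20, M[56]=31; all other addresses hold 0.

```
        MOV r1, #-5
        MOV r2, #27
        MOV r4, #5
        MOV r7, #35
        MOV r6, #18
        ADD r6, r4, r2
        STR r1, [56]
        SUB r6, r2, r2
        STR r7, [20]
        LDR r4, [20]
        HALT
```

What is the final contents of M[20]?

r1=-5
r2=27
r4=5
r7=35
r6=18
r6=5+27=32
STR r1, [56] → M[56]=-5
r6=27-27=0
STR r7, [20] → M[20]=35
r4=M[20]=35
halt.

35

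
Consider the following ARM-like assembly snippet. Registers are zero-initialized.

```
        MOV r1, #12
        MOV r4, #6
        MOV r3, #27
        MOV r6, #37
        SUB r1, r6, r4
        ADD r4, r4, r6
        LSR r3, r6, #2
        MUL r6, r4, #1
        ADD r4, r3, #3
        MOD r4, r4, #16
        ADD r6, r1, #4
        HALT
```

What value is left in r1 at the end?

31

MOV r1, #12 → r1=12
MOV r4, #6 → r4=6
MOV r3, #27 → r3=27
MOV r6, #37 → r6=37
SUB r1, r6, r4 → r1=37-6=31
ADD r4, r4, r6 → r4=6+37=43
LSR r3, r6, #2 → r3=37>>2=9
MUL r6, r4, #1 → r6=43*1=43
ADD r4, r3, #3 → r4=9+3=12
MOD r4, r4, #16 → r4=12%16=12
ADD r6, r1, #4 → r6=31+4=35
halt.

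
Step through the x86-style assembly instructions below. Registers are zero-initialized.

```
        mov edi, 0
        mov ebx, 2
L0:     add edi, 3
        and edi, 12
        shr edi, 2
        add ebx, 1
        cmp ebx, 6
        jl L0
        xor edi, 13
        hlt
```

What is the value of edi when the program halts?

mov edi, 0 → edi=0
mov ebx, 2 → ebx=2
add edi, 3 → edi=0+3=3
and edi, 12 → edi=3&12=0
shr edi, 2 → edi=0>>2=0
add ebx, 1 → ebx=2+1=3
cmp ebx, 6  (cmp 3,6)
jl L0: taken
add edi, 3 → edi=0+3=3
and edi, 12 → edi=3&12=0
shr edi, 2 → edi=0>>2=0
add ebx, 1 → ebx=3+1=4
cmp ebx, 6  (cmp 4,6)
jl L0: taken
add edi, 3 → edi=0+3=3
and edi, 12 → edi=3&12=0
shr edi, 2 → edi=0>>2=0
add ebx, 1 → ebx=4+1=5
cmp ebx, 6  (cmp 5,6)
jl L0: taken
add edi, 3 → edi=0+3=3
and edi, 12 → edi=3&12=0
shr edi, 2 → edi=0>>2=0
add ebx, 1 → ebx=5+1=6
cmp ebx, 6  (cmp 6,6)
jl L0: not taken
xor edi, 13 → edi=0^13=13
halt.

13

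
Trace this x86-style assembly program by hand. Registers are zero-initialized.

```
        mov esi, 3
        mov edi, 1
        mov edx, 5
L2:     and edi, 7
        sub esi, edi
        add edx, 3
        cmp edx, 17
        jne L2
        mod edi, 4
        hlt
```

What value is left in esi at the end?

-1

esi=3
edi=1
edx=5
edi=1&7=1
esi=3-1=2
edx=5+3=8
cmp edx, 17  (cmp 8,17)
jne L2: taken
edi=1&7=1
esi=2-1=1
edx=8+3=11
cmp edx, 17  (cmp 11,17)
jne L2: taken
edi=1&7=1
esi=1-1=0
edx=11+3=14
cmp edx, 17  (cmp 14,17)
jne L2: taken
edi=1&7=1
esi=0-1=-1
edx=14+3=17
cmp edx, 17  (cmp 17,17)
jne L2: not taken
edi=1%4=1
halt.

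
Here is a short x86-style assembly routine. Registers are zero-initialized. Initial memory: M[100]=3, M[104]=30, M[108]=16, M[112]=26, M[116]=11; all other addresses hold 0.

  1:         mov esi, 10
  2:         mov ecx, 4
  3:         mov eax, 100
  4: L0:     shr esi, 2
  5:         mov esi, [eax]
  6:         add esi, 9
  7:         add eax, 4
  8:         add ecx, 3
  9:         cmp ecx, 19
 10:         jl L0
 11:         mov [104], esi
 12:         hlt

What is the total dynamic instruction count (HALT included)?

after mov esi, 10: esi=10
after mov ecx, 4: ecx=4
after mov eax, 100: eax=100
after shr esi, 2: esi=10>>2=2
after mov esi, [eax]: esi=M[100]=3
after add esi, 9: esi=3+9=12
after add eax, 4: eax=100+4=104
after add ecx, 3: ecx=4+3=7
cmp ecx, 19  (cmp 7,19)
jl L0: taken
after shr esi, 2: esi=12>>2=3
after mov esi, [eax]: esi=M[104]=30
after add esi, 9: esi=30+9=39
after add eax, 4: eax=104+4=108
after add ecx, 3: ecx=7+3=10
cmp ecx, 19  (cmp 10,19)
jl L0: taken
after shr esi, 2: esi=39>>2=9
after mov esi, [eax]: esi=M[108]=16
after add esi, 9: esi=16+9=25
after add eax, 4: eax=108+4=112
after add ecx, 3: ecx=10+3=13
cmp ecx, 19  (cmp 13,19)
jl L0: taken
after shr esi, 2: esi=25>>2=6
after mov esi, [eax]: esi=M[112]=26
after add esi, 9: esi=26+9=35
after add eax, 4: eax=112+4=116
after add ecx, 3: ecx=13+3=16
cmp ecx, 19  (cmp 16,19)
jl L0: taken
after shr esi, 2: esi=35>>2=8
after mov esi, [eax]: esi=M[116]=11
after add esi, 9: esi=11+9=20
after add eax, 4: eax=116+4=120
after add ecx, 3: ecx=16+3=19
cmp ecx, 19  (cmp 19,19)
jl L0: not taken
mov [104], esi → M[104]=20
halt.
Total executed instructions: 40.

40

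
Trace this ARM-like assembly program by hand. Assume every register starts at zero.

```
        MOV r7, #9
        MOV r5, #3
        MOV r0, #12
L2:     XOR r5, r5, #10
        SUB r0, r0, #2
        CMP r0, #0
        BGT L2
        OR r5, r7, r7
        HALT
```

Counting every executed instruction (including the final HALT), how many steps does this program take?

MOV r7, #9 → r7=9
MOV r5, #3 → r5=3
MOV r0, #12 → r0=12
XOR r5, r5, #10 → r5=3^10=9
SUB r0, r0, #2 → r0=12-2=10
CMP r0, #0  (cmp 10,0)
BGT L2: taken
XOR r5, r5, #10 → r5=9^10=3
SUB r0, r0, #2 → r0=10-2=8
CMP r0, #0  (cmp 8,0)
BGT L2: taken
XOR r5, r5, #10 → r5=3^10=9
SUB r0, r0, #2 → r0=8-2=6
CMP r0, #0  (cmp 6,0)
BGT L2: taken
XOR r5, r5, #10 → r5=9^10=3
SUB r0, r0, #2 → r0=6-2=4
CMP r0, #0  (cmp 4,0)
BGT L2: taken
XOR r5, r5, #10 → r5=3^10=9
SUB r0, r0, #2 → r0=4-2=2
CMP r0, #0  (cmp 2,0)
BGT L2: taken
XOR r5, r5, #10 → r5=9^10=3
SUB r0, r0, #2 → r0=2-2=0
CMP r0, #0  (cmp 0,0)
BGT L2: not taken
OR r5, r7, r7 → r5=9|9=9
halt.
Total executed instructions: 29.

29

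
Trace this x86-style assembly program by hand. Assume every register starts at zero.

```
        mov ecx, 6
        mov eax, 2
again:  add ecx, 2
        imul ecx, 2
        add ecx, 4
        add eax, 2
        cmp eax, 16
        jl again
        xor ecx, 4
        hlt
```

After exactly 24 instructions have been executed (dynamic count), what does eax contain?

mov ecx, 6 → ecx=6
mov eax, 2 → eax=2
add ecx, 2 → ecx=6+2=8
imul ecx, 2 → ecx=8*2=16
add ecx, 4 → ecx=16+4=20
add eax, 2 → eax=2+2=4
cmp eax, 16  (cmp 4,16)
jl again: taken
add ecx, 2 → ecx=20+2=22
imul ecx, 2 → ecx=22*2=44
add ecx, 4 → ecx=44+4=48
add eax, 2 → eax=4+2=6
cmp eax, 16  (cmp 6,16)
jl again: taken
add ecx, 2 → ecx=48+2=50
imul ecx, 2 → ecx=50*2=100
add ecx, 4 → ecx=100+4=104
add eax, 2 → eax=6+2=8
cmp eax, 16  (cmp 8,16)
jl again: taken
add ecx, 2 → ecx=104+2=106
imul ecx, 2 → ecx=106*2=212
add ecx, 4 → ecx=212+4=216
add eax, 2 → eax=8+2=10
After step 24: eax = 10.

10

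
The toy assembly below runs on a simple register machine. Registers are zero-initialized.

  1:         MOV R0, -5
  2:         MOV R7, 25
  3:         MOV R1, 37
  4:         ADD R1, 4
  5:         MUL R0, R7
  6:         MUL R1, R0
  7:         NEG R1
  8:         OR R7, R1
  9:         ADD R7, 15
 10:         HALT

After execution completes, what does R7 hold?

5164

MOV R0, -5 → R0=-5
MOV R7, 25 → R7=25
MOV R1, 37 → R1=37
ADD R1, 4 → R1=37+4=41
MUL R0, R7 → R0=(-5)*25=-125
MUL R1, R0 → R1=41*(-125)=-5125
NEG R1 → R1=-(-5125)=5125
OR R7, R1 → R7=25|5125=5149
ADD R7, 15 → R7=5149+15=5164
halt.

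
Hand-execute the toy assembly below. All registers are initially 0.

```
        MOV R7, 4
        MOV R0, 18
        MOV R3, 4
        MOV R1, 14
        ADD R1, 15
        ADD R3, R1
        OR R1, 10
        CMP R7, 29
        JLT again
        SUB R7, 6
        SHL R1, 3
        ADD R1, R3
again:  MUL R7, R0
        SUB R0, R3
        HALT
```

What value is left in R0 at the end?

-15

MOV R7, 4 → R7=4
MOV R0, 18 → R0=18
MOV R3, 4 → R3=4
MOV R1, 14 → R1=14
ADD R1, 15 → R1=14+15=29
ADD R3, R1 → R3=4+29=33
OR R1, 10 → R1=29|10=31
CMP R7, 29  (cmp 4,29)
JLT again: taken
MUL R7, R0 → R7=4*18=72
SUB R0, R3 → R0=18-33=-15
halt.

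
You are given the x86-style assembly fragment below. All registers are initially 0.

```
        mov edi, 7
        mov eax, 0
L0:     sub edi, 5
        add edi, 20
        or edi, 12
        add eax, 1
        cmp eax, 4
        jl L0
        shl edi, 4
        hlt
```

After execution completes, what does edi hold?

mov edi, 7 → edi=7
mov eax, 0 → eax=0
sub edi, 5 → edi=7-5=2
add edi, 20 → edi=2+20=22
or edi, 12 → edi=22|12=30
add eax, 1 → eax=0+1=1
cmp eax, 4  (cmp 1,4)
jl L0: taken
sub edi, 5 → edi=30-5=25
add edi, 20 → edi=25+20=45
or edi, 12 → edi=45|12=45
add eax, 1 → eax=1+1=2
cmp eax, 4  (cmp 2,4)
jl L0: taken
sub edi, 5 → edi=45-5=40
add edi, 20 → edi=40+20=60
or edi, 12 → edi=60|12=60
add eax, 1 → eax=2+1=3
cmp eax, 4  (cmp 3,4)
jl L0: taken
sub edi, 5 → edi=60-5=55
add edi, 20 → edi=55+20=75
or edi, 12 → edi=75|12=79
add eax, 1 → eax=3+1=4
cmp eax, 4  (cmp 4,4)
jl L0: not taken
shl edi, 4 → edi=79<<4=1264
halt.

1264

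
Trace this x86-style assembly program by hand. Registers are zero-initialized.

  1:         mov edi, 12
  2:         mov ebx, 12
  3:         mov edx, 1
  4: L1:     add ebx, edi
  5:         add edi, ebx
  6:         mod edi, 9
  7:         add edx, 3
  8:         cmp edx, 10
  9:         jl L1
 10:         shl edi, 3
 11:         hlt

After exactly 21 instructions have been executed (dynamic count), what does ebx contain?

30

after mov edi, 12: edi=12
after mov ebx, 12: ebx=12
after mov edx, 1: edx=1
after add ebx, edi: ebx=12+12=24
after add edi, ebx: edi=12+24=36
after mod edi, 9: edi=36%9=0
after add edx, 3: edx=1+3=4
cmp edx, 10  (cmp 4,10)
jl L1: taken
after add ebx, edi: ebx=24+0=24
after add edi, ebx: edi=0+24=24
after mod edi, 9: edi=24%9=6
after add edx, 3: edx=4+3=7
cmp edx, 10  (cmp 7,10)
jl L1: taken
after add ebx, edi: ebx=24+6=30
after add edi, ebx: edi=6+30=36
after mod edi, 9: edi=36%9=0
after add edx, 3: edx=7+3=10
cmp edx, 10  (cmp 10,10)
jl L1: not taken
After step 21: ebx = 30.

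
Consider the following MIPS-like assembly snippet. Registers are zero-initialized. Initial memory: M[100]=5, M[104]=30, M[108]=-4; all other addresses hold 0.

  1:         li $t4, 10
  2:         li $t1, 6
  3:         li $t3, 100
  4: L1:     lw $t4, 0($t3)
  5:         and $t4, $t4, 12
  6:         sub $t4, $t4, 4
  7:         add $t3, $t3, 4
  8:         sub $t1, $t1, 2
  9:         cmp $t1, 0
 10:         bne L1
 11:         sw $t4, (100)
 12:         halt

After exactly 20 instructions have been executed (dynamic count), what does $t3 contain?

li $t4, 10 → $t4=10
li $t1, 6 → $t1=6
li $t3, 100 → $t3=100
lw $t4, 0($t3) → $t4=M[100]=5
and $t4, $t4, 12 → $t4=5&12=4
sub $t4, $t4, 4 → $t4=4-4=0
add $t3, $t3, 4 → $t3=100+4=104
sub $t1, $t1, 2 → $t1=6-2=4
cmp $t1, 0  (cmp 4,0)
bne L1: taken
lw $t4, 0($t3) → $t4=M[104]=30
and $t4, $t4, 12 → $t4=30&12=12
sub $t4, $t4, 4 → $t4=12-4=8
add $t3, $t3, 4 → $t3=104+4=108
sub $t1, $t1, 2 → $t1=4-2=2
cmp $t1, 0  (cmp 2,0)
bne L1: taken
lw $t4, 0($t3) → $t4=M[108]=-4
and $t4, $t4, 12 → $t4=(-4)&12=12
sub $t4, $t4, 4 → $t4=12-4=8
After step 20: $t3 = 108.

108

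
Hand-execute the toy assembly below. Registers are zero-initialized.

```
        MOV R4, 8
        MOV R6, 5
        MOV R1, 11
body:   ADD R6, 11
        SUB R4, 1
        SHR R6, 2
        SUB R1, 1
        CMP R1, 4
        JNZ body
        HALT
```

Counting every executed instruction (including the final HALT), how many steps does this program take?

MOV R4, 8 → R4=8
MOV R6, 5 → R6=5
MOV R1, 11 → R1=11
ADD R6, 11 → R6=5+11=16
SUB R4, 1 → R4=8-1=7
SHR R6, 2 → R6=16>>2=4
SUB R1, 1 → R1=11-1=10
CMP R1, 4  (cmp 10,4)
JNZ body: taken
ADD R6, 11 → R6=4+11=15
SUB R4, 1 → R4=7-1=6
SHR R6, 2 → R6=15>>2=3
SUB R1, 1 → R1=10-1=9
CMP R1, 4  (cmp 9,4)
JNZ body: taken
ADD R6, 11 → R6=3+11=14
SUB R4, 1 → R4=6-1=5
SHR R6, 2 → R6=14>>2=3
SUB R1, 1 → R1=9-1=8
CMP R1, 4  (cmp 8,4)
JNZ body: taken
ADD R6, 11 → R6=3+11=14
SUB R4, 1 → R4=5-1=4
SHR R6, 2 → R6=14>>2=3
SUB R1, 1 → R1=8-1=7
CMP R1, 4  (cmp 7,4)
JNZ body: taken
ADD R6, 11 → R6=3+11=14
SUB R4, 1 → R4=4-1=3
SHR R6, 2 → R6=14>>2=3
SUB R1, 1 → R1=7-1=6
CMP R1, 4  (cmp 6,4)
JNZ body: taken
ADD R6, 11 → R6=3+11=14
SUB R4, 1 → R4=3-1=2
SHR R6, 2 → R6=14>>2=3
SUB R1, 1 → R1=6-1=5
CMP R1, 4  (cmp 5,4)
JNZ body: taken
ADD R6, 11 → R6=3+11=14
SUB R4, 1 → R4=2-1=1
SHR R6, 2 → R6=14>>2=3
SUB R1, 1 → R1=5-1=4
CMP R1, 4  (cmp 4,4)
JNZ body: not taken
halt.
Total executed instructions: 46.

46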